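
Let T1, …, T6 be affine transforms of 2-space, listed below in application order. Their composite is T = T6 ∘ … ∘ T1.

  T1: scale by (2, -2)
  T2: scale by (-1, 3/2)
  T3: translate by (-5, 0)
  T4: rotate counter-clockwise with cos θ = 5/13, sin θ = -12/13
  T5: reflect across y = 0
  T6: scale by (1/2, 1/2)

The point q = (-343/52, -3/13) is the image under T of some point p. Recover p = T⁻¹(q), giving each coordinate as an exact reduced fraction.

p = (1/4, 4)

T1 = [2 0 0; 0 -2 0; 0 0 1]
T2·T1 = [-2 0 0; 0 -3 0; 0 0 1]
T3·…·T1 = [-2 0 -5; 0 -3 0; 0 0 1]
T4·…·T1 = [-10/13 -36/13 -25/13; 24/13 -15/13 60/13; 0 0 1]
T5·…·T1 = [-10/13 -36/13 -25/13; -24/13 15/13 -60/13; 0 0 1]
T6·…·T1 = [-5/13 -18/13 -25/26; -12/13 15/26 -30/13; 0 0 1]
det M = -3/2; M⁻¹ = [-5/13 -12/13 -5/2; -8/13 10/39 0; 0 0 1]
M⁻¹ · (-343/52, -3/13)ᵀ = (1/4, 4)ᵀ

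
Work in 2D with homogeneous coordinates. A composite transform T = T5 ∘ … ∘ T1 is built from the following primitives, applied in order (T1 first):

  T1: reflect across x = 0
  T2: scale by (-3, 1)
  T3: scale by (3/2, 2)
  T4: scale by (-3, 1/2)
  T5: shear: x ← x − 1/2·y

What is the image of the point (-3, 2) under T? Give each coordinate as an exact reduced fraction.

T1 reflect across x = 0: (-3, 2) → (3, 2)
T2 scale by (-3, 1): (3, 2) → (-9, 2)
T3 scale by (3/2, 2): (-9, 2) → (-27/2, 4)
T4 scale by (-3, 1/2): (-27/2, 4) → (81/2, 2)
T5 shear: x ← x − 1/2·y: (81/2, 2) → (79/2, 2)

T(p) = (79/2, 2)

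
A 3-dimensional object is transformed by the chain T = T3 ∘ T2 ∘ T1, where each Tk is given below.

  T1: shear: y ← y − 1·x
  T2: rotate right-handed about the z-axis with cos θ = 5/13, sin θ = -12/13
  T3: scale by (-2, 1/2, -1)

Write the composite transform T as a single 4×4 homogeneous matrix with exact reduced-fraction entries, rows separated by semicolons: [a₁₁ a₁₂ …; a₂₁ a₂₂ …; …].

T = [14/13 -24/13 0 0; -17/26 5/26 0 0; 0 0 -1 0; 0 0 0 1]

T1 = [1 0 0 0; -1 1 0 0; 0 0 1 0; 0 0 0 1]
T2·T1 = [-7/13 12/13 0 0; -17/13 5/13 0 0; 0 0 1 0; 0 0 0 1]
T3·…·T1 = [14/13 -24/13 0 0; -17/26 5/26 0 0; 0 0 -1 0; 0 0 0 1]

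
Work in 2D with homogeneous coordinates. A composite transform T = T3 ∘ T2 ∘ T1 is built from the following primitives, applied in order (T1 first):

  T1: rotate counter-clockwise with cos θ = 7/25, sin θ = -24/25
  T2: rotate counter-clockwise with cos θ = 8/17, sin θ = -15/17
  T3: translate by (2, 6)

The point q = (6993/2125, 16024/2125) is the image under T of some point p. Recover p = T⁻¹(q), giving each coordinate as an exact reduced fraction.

T1 = [7/25 24/25 0; -24/25 7/25 0; 0 0 1]
T2·T1 = [-304/425 297/425 0; -297/425 -304/425 0; 0 0 1]
T3·…·T1 = [-304/425 297/425 2; -297/425 -304/425 6; 0 0 1]
det M = 1; M⁻¹ = [-304/425 -297/425 478/85; 297/425 -304/425 246/85; 0 0 1]
M⁻¹ · (6993/2125, 16024/2125)ᵀ = (-2, -1/5)ᵀ

p = (-2, -1/5)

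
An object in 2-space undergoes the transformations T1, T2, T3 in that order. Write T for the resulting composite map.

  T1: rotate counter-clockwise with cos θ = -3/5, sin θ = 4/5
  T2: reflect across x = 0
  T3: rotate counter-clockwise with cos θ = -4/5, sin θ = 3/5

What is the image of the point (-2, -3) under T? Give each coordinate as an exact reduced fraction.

T1 rotate counter-clockwise with cos θ = -3/5, sin θ = 4/5: (-2, -3) → (18/5, 1/5)
T2 reflect across x = 0: (18/5, 1/5) → (-18/5, 1/5)
T3 rotate counter-clockwise with cos θ = -4/5, sin θ = 3/5: (-18/5, 1/5) → (69/25, -58/25)

T(p) = (69/25, -58/25)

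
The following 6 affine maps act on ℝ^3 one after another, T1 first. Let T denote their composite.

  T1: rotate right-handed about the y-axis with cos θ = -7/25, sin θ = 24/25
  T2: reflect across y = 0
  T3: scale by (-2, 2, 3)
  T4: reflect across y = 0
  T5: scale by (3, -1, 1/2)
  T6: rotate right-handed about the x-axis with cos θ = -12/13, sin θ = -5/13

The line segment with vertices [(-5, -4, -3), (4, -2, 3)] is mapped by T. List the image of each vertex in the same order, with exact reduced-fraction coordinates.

T1 rotate right-handed about the y-axis with cos θ = -7/25, sin θ = 24/25: (-5, -4, -3) → (-37/25, -4, 141/25); (4, -2, 3) → (44/25, -2, -117/25)
T2 reflect across y = 0: (-37/25, -4, 141/25) → (-37/25, 4, 141/25); (44/25, -2, -117/25) → (44/25, 2, -117/25)
T3 scale by (-2, 2, 3): (-37/25, 4, 141/25) → (74/25, 8, 423/25); (44/25, 2, -117/25) → (-88/25, 4, -351/25)
T4 reflect across y = 0: (74/25, 8, 423/25) → (74/25, -8, 423/25); (-88/25, 4, -351/25) → (-88/25, -4, -351/25)
T5 scale by (3, -1, 1/2): (74/25, -8, 423/25) → (222/25, 8, 423/50); (-88/25, -4, -351/25) → (-264/25, 4, -351/50)
T6 rotate right-handed about the x-axis with cos θ = -12/13, sin θ = -5/13: (222/25, 8, 423/50) → (222/25, -537/130, -3538/325); (-264/25, 4, -351/50) → (-264/25, -831/130, 1606/325)

image vertices: (222/25, -537/130, -3538/325), (-264/25, -831/130, 1606/325)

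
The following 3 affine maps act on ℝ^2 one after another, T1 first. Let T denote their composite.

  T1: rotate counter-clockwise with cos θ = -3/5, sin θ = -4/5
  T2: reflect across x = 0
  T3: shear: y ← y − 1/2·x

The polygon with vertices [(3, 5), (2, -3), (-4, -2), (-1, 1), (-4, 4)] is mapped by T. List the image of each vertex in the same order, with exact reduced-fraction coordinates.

T1 rotate counter-clockwise with cos θ = -3/5, sin θ = -4/5: (3, 5) → (11/5, -27/5); (2, -3) → (-18/5, 1/5); (-4, -2) → (4/5, 22/5); (-1, 1) → (7/5, 1/5); (-4, 4) → (28/5, 4/5)
T2 reflect across x = 0: (11/5, -27/5) → (-11/5, -27/5); (-18/5, 1/5) → (18/5, 1/5); (4/5, 22/5) → (-4/5, 22/5); (7/5, 1/5) → (-7/5, 1/5); (28/5, 4/5) → (-28/5, 4/5)
T3 shear: y ← y − 1/2·x: (-11/5, -27/5) → (-11/5, -43/10); (18/5, 1/5) → (18/5, -8/5); (-4/5, 22/5) → (-4/5, 24/5); (-7/5, 1/5) → (-7/5, 9/10); (-28/5, 4/5) → (-28/5, 18/5)

image vertices: (-11/5, -43/10), (18/5, -8/5), (-4/5, 24/5), (-7/5, 9/10), (-28/5, 18/5)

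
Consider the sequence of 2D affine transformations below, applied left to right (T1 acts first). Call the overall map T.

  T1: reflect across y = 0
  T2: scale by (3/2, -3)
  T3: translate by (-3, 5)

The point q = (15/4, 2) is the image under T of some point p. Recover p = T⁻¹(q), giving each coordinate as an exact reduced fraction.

T1 = [1 0 0; 0 -1 0; 0 0 1]
T2·T1 = [3/2 0 0; 0 3 0; 0 0 1]
T3·…·T1 = [3/2 0 -3; 0 3 5; 0 0 1]
det M = 9/2; M⁻¹ = [2/3 0 2; 0 1/3 -5/3; 0 0 1]
M⁻¹ · (15/4, 2)ᵀ = (9/2, -1)ᵀ

p = (9/2, -1)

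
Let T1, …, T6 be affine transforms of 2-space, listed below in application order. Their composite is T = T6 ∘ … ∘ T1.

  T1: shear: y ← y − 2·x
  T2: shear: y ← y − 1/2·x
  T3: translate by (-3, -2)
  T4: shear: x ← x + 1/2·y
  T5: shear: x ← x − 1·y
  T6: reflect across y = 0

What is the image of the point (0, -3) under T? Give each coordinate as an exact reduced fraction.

T(p) = (-1/2, 5)

T1 shear: y ← y − 2·x: (0, -3) → (0, -3)
T2 shear: y ← y − 1/2·x: (0, -3) → (0, -3)
T3 translate by (-3, -2): (0, -3) → (-3, -5)
T4 shear: x ← x + 1/2·y: (-3, -5) → (-11/2, -5)
T5 shear: x ← x − 1·y: (-11/2, -5) → (-1/2, -5)
T6 reflect across y = 0: (-1/2, -5) → (-1/2, 5)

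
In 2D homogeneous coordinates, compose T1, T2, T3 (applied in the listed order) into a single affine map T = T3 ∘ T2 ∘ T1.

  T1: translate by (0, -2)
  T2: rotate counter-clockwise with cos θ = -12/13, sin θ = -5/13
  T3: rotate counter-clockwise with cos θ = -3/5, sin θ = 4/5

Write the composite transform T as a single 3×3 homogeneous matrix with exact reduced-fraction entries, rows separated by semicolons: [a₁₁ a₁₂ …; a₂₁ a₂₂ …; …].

T = [56/65 33/65 -66/65; -33/65 56/65 -112/65; 0 0 1]

T1 = [1 0 0; 0 1 -2; 0 0 1]
T2·T1 = [-12/13 5/13 -10/13; -5/13 -12/13 24/13; 0 0 1]
T3·…·T1 = [56/65 33/65 -66/65; -33/65 56/65 -112/65; 0 0 1]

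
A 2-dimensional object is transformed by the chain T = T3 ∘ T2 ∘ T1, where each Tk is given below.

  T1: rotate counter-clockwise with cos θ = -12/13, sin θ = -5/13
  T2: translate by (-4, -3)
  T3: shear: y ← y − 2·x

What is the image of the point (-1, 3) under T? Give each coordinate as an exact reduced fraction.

T1 rotate counter-clockwise with cos θ = -12/13, sin θ = -5/13: (-1, 3) → (27/13, -31/13)
T2 translate by (-4, -3): (27/13, -31/13) → (-25/13, -70/13)
T3 shear: y ← y − 2·x: (-25/13, -70/13) → (-25/13, -20/13)

T(p) = (-25/13, -20/13)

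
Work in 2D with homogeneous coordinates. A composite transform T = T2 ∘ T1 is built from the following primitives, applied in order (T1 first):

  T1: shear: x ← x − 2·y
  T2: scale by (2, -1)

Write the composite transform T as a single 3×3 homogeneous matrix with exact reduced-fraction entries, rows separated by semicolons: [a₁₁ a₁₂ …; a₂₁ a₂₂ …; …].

T = [2 -4 0; 0 -1 0; 0 0 1]

T1 = [1 -2 0; 0 1 0; 0 0 1]
T2·T1 = [2 -4 0; 0 -1 0; 0 0 1]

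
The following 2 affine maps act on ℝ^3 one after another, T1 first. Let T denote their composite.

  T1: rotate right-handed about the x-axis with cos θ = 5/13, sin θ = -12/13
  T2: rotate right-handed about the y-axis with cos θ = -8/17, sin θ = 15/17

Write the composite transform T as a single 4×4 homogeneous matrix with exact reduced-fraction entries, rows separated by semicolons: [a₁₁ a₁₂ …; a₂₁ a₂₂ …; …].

T1 = [1 0 0 0; 0 5/13 12/13 0; 0 -12/13 5/13 0; 0 0 0 1]
T2·T1 = [-8/17 -180/221 75/221 0; 0 5/13 12/13 0; -15/17 96/221 -40/221 0; 0 0 0 1]

T = [-8/17 -180/221 75/221 0; 0 5/13 12/13 0; -15/17 96/221 -40/221 0; 0 0 0 1]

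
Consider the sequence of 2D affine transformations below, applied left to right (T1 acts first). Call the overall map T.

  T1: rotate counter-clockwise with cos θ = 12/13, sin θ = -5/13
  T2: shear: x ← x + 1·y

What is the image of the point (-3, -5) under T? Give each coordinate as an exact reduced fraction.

T(p) = (-106/13, -45/13)

T1 rotate counter-clockwise with cos θ = 12/13, sin θ = -5/13: (-3, -5) → (-61/13, -45/13)
T2 shear: x ← x + 1·y: (-61/13, -45/13) → (-106/13, -45/13)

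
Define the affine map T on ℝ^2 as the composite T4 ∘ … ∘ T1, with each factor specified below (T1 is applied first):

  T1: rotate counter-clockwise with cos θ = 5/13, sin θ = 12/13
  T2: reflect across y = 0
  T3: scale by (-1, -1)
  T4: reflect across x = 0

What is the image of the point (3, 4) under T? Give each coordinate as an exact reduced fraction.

T(p) = (-33/13, 56/13)

T1 rotate counter-clockwise with cos θ = 5/13, sin θ = 12/13: (3, 4) → (-33/13, 56/13)
T2 reflect across y = 0: (-33/13, 56/13) → (-33/13, -56/13)
T3 scale by (-1, -1): (-33/13, -56/13) → (33/13, 56/13)
T4 reflect across x = 0: (33/13, 56/13) → (-33/13, 56/13)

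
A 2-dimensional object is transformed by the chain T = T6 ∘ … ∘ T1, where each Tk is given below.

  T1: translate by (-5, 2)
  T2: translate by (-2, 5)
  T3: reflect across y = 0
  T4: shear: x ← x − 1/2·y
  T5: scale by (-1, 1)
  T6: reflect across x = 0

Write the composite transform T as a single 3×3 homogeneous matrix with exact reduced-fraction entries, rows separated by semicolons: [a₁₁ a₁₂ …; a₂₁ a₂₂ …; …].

T1 = [1 0 -5; 0 1 2; 0 0 1]
T2·T1 = [1 0 -7; 0 1 7; 0 0 1]
T3·…·T1 = [1 0 -7; 0 -1 -7; 0 0 1]
T4·…·T1 = [1 1/2 -7/2; 0 -1 -7; 0 0 1]
T5·…·T1 = [-1 -1/2 7/2; 0 -1 -7; 0 0 1]
T6·…·T1 = [1 1/2 -7/2; 0 -1 -7; 0 0 1]

T = [1 1/2 -7/2; 0 -1 -7; 0 0 1]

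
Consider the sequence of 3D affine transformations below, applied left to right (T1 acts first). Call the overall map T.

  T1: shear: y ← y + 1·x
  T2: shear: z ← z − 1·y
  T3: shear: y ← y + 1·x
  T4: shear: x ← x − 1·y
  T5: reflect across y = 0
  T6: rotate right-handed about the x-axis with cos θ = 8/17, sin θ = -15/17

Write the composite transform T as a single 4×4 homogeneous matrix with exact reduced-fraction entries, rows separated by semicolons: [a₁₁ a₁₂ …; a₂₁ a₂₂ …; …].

T1 = [1 0 0 0; 1 1 0 0; 0 0 1 0; 0 0 0 1]
T2·T1 = [1 0 0 0; 1 1 0 0; -1 -1 1 0; 0 0 0 1]
T3·…·T1 = [1 0 0 0; 2 1 0 0; -1 -1 1 0; 0 0 0 1]
T4·…·T1 = [-1 -1 0 0; 2 1 0 0; -1 -1 1 0; 0 0 0 1]
T5·…·T1 = [-1 -1 0 0; -2 -1 0 0; -1 -1 1 0; 0 0 0 1]
T6·…·T1 = [-1 -1 0 0; -31/17 -23/17 15/17 0; 22/17 7/17 8/17 0; 0 0 0 1]

T = [-1 -1 0 0; -31/17 -23/17 15/17 0; 22/17 7/17 8/17 0; 0 0 0 1]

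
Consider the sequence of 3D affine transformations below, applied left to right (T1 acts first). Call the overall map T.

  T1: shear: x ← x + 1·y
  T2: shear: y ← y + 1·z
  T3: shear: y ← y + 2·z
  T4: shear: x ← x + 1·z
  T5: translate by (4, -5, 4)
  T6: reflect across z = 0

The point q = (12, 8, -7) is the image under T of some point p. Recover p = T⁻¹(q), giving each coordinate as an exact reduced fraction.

p = (1, 4, 3)

T1 = [1 1 0 0; 0 1 0 0; 0 0 1 0; 0 0 0 1]
T2·T1 = [1 1 0 0; 0 1 1 0; 0 0 1 0; 0 0 0 1]
T3·…·T1 = [1 1 0 0; 0 1 3 0; 0 0 1 0; 0 0 0 1]
T4·…·T1 = [1 1 1 0; 0 1 3 0; 0 0 1 0; 0 0 0 1]
T5·…·T1 = [1 1 1 4; 0 1 3 -5; 0 0 1 4; 0 0 0 1]
T6·…·T1 = [1 1 1 4; 0 1 3 -5; 0 0 -1 -4; 0 0 0 1]
det M = -1; M⁻¹ = [1 -1 -2 -17; 0 1 3 17; 0 0 -1 -4; 0 0 0 1]
M⁻¹ · (12, 8, -7)ᵀ = (1, 4, 3)ᵀ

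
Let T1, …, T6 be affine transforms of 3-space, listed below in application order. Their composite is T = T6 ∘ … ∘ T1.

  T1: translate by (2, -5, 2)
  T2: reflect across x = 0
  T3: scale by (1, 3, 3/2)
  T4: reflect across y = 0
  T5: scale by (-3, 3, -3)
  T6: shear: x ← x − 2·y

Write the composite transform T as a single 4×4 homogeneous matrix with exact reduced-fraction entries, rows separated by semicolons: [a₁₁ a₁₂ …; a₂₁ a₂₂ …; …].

T = [3 18 0 -84; 0 -9 0 45; 0 0 -9/2 -9; 0 0 0 1]

T1 = [1 0 0 2; 0 1 0 -5; 0 0 1 2; 0 0 0 1]
T2·T1 = [-1 0 0 -2; 0 1 0 -5; 0 0 1 2; 0 0 0 1]
T3·…·T1 = [-1 0 0 -2; 0 3 0 -15; 0 0 3/2 3; 0 0 0 1]
T4·…·T1 = [-1 0 0 -2; 0 -3 0 15; 0 0 3/2 3; 0 0 0 1]
T5·…·T1 = [3 0 0 6; 0 -9 0 45; 0 0 -9/2 -9; 0 0 0 1]
T6·…·T1 = [3 18 0 -84; 0 -9 0 45; 0 0 -9/2 -9; 0 0 0 1]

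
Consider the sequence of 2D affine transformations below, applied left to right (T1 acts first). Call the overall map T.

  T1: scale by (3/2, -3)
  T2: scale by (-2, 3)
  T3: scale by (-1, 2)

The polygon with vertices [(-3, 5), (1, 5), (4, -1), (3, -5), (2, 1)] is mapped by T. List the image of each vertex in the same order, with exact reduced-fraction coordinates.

T1 scale by (3/2, -3): (-3, 5) → (-9/2, -15); (1, 5) → (3/2, -15); (4, -1) → (6, 3); (3, -5) → (9/2, 15); (2, 1) → (3, -3)
T2 scale by (-2, 3): (-9/2, -15) → (9, -45); (3/2, -15) → (-3, -45); (6, 3) → (-12, 9); (9/2, 15) → (-9, 45); (3, -3) → (-6, -9)
T3 scale by (-1, 2): (9, -45) → (-9, -90); (-3, -45) → (3, -90); (-12, 9) → (12, 18); (-9, 45) → (9, 90); (-6, -9) → (6, -18)

image vertices: (-9, -90), (3, -90), (12, 18), (9, 90), (6, -18)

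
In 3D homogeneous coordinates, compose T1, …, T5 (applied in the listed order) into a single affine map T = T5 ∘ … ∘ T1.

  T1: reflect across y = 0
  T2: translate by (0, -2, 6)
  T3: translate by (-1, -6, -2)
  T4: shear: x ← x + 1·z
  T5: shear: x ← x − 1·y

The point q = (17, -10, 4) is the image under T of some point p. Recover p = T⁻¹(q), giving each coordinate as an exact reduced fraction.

p = (4, 2, 0)

T1 = [1 0 0 0; 0 -1 0 0; 0 0 1 0; 0 0 0 1]
T2·T1 = [1 0 0 0; 0 -1 0 -2; 0 0 1 6; 0 0 0 1]
T3·…·T1 = [1 0 0 -1; 0 -1 0 -8; 0 0 1 4; 0 0 0 1]
T4·…·T1 = [1 0 1 3; 0 -1 0 -8; 0 0 1 4; 0 0 0 1]
T5·…·T1 = [1 1 1 11; 0 -1 0 -8; 0 0 1 4; 0 0 0 1]
det M = -1; M⁻¹ = [1 1 -1 1; 0 -1 0 -8; 0 0 1 -4; 0 0 0 1]
M⁻¹ · (17, -10, 4)ᵀ = (4, 2, 0)ᵀ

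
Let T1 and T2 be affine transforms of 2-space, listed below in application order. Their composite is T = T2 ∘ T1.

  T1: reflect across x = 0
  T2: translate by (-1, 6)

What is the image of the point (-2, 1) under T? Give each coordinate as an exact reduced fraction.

T(p) = (1, 7)

T1 reflect across x = 0: (-2, 1) → (2, 1)
T2 translate by (-1, 6): (2, 1) → (1, 7)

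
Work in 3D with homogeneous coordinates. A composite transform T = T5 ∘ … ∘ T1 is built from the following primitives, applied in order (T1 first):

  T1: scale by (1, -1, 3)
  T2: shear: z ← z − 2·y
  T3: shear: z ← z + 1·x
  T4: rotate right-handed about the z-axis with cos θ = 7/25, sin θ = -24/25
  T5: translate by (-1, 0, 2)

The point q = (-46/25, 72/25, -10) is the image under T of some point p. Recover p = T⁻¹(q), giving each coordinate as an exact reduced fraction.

T1 = [1 0 0 0; 0 -1 0 0; 0 0 3 0; 0 0 0 1]
T2·T1 = [1 0 0 0; 0 -1 0 0; 0 2 3 0; 0 0 0 1]
T3·…·T1 = [1 0 0 0; 0 -1 0 0; 1 2 3 0; 0 0 0 1]
T4·…·T1 = [7/25 -24/25 0 0; -24/25 -7/25 0 0; 1 2 3 0; 0 0 0 1]
T5·…·T1 = [7/25 -24/25 0 -1; -24/25 -7/25 0 0; 1 2 3 2; 0 0 0 1]
det M = -3; M⁻¹ = [7/25 -24/25 0 7/25; -24/25 -7/25 0 -24/25; 41/75 38/75 1/3 -3/25; 0 0 0 1]
M⁻¹ · (-46/25, 72/25, -10)ᵀ = (-3, 0, -3)ᵀ

p = (-3, 0, -3)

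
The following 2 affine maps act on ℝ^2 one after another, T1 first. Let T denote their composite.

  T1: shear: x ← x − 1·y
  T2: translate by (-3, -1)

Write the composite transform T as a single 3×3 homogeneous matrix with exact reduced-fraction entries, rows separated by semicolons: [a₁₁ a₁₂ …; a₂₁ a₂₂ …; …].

T1 = [1 -1 0; 0 1 0; 0 0 1]
T2·T1 = [1 -1 -3; 0 1 -1; 0 0 1]

T = [1 -1 -3; 0 1 -1; 0 0 1]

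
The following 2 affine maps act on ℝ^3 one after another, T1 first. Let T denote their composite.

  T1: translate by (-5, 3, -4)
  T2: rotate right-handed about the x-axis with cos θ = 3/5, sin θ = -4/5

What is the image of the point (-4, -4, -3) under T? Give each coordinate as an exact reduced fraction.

T(p) = (-9, -31/5, -17/5)

T1 translate by (-5, 3, -4): (-4, -4, -3) → (-9, -1, -7)
T2 rotate right-handed about the x-axis with cos θ = 3/5, sin θ = -4/5: (-9, -1, -7) → (-9, -31/5, -17/5)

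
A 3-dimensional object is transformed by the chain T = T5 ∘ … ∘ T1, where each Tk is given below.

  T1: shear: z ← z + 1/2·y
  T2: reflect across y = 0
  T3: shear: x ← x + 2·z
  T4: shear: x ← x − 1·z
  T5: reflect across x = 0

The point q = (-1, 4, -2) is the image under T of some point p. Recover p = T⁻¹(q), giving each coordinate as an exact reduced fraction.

p = (3, -4, 0)

T1 = [1 0 0 0; 0 1 0 0; 0 1/2 1 0; 0 0 0 1]
T2·T1 = [1 0 0 0; 0 -1 0 0; 0 1/2 1 0; 0 0 0 1]
T3·…·T1 = [1 1 2 0; 0 -1 0 0; 0 1/2 1 0; 0 0 0 1]
T4·…·T1 = [1 1/2 1 0; 0 -1 0 0; 0 1/2 1 0; 0 0 0 1]
T5·…·T1 = [-1 -1/2 -1 0; 0 -1 0 0; 0 1/2 1 0; 0 0 0 1]
det M = 1; M⁻¹ = [-1 0 -1 0; 0 -1 0 0; 0 1/2 1 0; 0 0 0 1]
M⁻¹ · (-1, 4, -2)ᵀ = (3, -4, 0)ᵀ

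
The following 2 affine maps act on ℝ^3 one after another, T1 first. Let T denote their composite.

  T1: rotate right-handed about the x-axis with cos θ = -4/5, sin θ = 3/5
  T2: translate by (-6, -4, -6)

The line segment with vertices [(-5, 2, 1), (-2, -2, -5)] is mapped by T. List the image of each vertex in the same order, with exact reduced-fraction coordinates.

image vertices: (-11, -31/5, -28/5), (-8, 3/5, -16/5)

T1 rotate right-handed about the x-axis with cos θ = -4/5, sin θ = 3/5: (-5, 2, 1) → (-5, -11/5, 2/5); (-2, -2, -5) → (-2, 23/5, 14/5)
T2 translate by (-6, -4, -6): (-5, -11/5, 2/5) → (-11, -31/5, -28/5); (-2, 23/5, 14/5) → (-8, 3/5, -16/5)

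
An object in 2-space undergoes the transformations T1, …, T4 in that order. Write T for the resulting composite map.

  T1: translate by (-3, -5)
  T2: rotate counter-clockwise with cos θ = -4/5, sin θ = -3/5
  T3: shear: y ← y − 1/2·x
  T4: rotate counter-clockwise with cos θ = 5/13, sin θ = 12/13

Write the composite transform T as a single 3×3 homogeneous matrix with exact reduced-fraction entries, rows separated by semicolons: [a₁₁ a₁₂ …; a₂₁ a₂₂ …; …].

T1 = [1 0 -3; 0 1 -5; 0 0 1]
T2·T1 = [-4/5 3/5 -3/5; -3/5 -4/5 29/5; 0 0 1]
T3·…·T1 = [-4/5 3/5 -3/5; -1/5 -11/10 61/10; 0 0 1]
T4·…·T1 = [-8/65 81/65 -381/65; -53/65 17/130 233/130; 0 0 1]

T = [-8/65 81/65 -381/65; -53/65 17/130 233/130; 0 0 1]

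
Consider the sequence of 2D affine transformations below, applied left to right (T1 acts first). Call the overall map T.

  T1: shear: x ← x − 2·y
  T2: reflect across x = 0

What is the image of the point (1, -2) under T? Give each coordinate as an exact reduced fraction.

T1 shear: x ← x − 2·y: (1, -2) → (5, -2)
T2 reflect across x = 0: (5, -2) → (-5, -2)

T(p) = (-5, -2)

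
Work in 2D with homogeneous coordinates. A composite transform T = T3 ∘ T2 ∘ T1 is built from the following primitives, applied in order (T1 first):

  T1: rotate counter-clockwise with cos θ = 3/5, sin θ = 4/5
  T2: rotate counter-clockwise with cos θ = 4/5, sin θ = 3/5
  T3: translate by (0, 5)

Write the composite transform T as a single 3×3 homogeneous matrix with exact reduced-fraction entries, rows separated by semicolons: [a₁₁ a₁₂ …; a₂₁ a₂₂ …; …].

T = [0 -1 0; 1 0 5; 0 0 1]

T1 = [3/5 -4/5 0; 4/5 3/5 0; 0 0 1]
T2·T1 = [0 -1 0; 1 0 0; 0 0 1]
T3·…·T1 = [0 -1 0; 1 0 5; 0 0 1]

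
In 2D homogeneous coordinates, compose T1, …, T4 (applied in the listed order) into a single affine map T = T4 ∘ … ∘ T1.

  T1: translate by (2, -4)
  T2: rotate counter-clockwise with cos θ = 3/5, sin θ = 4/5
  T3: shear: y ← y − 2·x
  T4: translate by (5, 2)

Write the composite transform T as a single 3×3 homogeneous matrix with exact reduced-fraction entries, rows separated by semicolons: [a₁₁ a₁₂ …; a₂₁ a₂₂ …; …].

T = [3/5 -4/5 47/5; -2/5 11/5 -38/5; 0 0 1]

T1 = [1 0 2; 0 1 -4; 0 0 1]
T2·T1 = [3/5 -4/5 22/5; 4/5 3/5 -4/5; 0 0 1]
T3·…·T1 = [3/5 -4/5 22/5; -2/5 11/5 -48/5; 0 0 1]
T4·…·T1 = [3/5 -4/5 47/5; -2/5 11/5 -38/5; 0 0 1]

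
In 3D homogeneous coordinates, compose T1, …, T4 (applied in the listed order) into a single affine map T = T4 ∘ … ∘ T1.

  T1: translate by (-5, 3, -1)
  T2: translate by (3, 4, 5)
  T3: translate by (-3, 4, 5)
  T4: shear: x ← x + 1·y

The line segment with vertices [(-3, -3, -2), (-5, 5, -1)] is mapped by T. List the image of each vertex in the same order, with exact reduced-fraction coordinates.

T1 translate by (-5, 3, -1): (-3, -3, -2) → (-8, 0, -3); (-5, 5, -1) → (-10, 8, -2)
T2 translate by (3, 4, 5): (-8, 0, -3) → (-5, 4, 2); (-10, 8, -2) → (-7, 12, 3)
T3 translate by (-3, 4, 5): (-5, 4, 2) → (-8, 8, 7); (-7, 12, 3) → (-10, 16, 8)
T4 shear: x ← x + 1·y: (-8, 8, 7) → (0, 8, 7); (-10, 16, 8) → (6, 16, 8)

image vertices: (0, 8, 7), (6, 16, 8)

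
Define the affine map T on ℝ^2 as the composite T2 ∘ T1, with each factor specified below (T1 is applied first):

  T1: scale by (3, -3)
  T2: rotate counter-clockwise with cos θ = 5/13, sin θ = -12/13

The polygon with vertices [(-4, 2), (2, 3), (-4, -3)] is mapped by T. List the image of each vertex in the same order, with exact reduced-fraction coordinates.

image vertices: (-132/13, 114/13), (-6, -9), (48/13, 189/13)

T1 scale by (3, -3): (-4, 2) → (-12, -6); (2, 3) → (6, -9); (-4, -3) → (-12, 9)
T2 rotate counter-clockwise with cos θ = 5/13, sin θ = -12/13: (-12, -6) → (-132/13, 114/13); (6, -9) → (-6, -9); (-12, 9) → (48/13, 189/13)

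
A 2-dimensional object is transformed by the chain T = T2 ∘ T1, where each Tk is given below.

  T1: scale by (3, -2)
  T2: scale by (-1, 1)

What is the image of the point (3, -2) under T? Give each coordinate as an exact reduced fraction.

T1 scale by (3, -2): (3, -2) → (9, 4)
T2 scale by (-1, 1): (9, 4) → (-9, 4)

T(p) = (-9, 4)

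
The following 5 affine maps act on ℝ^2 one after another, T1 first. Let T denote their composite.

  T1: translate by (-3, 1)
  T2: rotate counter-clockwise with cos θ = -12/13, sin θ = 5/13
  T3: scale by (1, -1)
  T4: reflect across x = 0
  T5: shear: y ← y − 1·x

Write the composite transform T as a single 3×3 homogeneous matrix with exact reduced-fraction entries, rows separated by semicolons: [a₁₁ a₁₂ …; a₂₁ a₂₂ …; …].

T = [12/13 5/13 -31/13; -17/13 7/13 58/13; 0 0 1]

T1 = [1 0 -3; 0 1 1; 0 0 1]
T2·T1 = [-12/13 -5/13 31/13; 5/13 -12/13 -27/13; 0 0 1]
T3·…·T1 = [-12/13 -5/13 31/13; -5/13 12/13 27/13; 0 0 1]
T4·…·T1 = [12/13 5/13 -31/13; -5/13 12/13 27/13; 0 0 1]
T5·…·T1 = [12/13 5/13 -31/13; -17/13 7/13 58/13; 0 0 1]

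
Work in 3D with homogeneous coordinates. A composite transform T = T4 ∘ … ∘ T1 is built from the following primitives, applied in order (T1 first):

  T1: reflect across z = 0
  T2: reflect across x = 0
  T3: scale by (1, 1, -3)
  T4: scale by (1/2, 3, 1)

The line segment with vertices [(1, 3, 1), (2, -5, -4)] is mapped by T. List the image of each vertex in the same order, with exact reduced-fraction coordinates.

T1 reflect across z = 0: (1, 3, 1) → (1, 3, -1); (2, -5, -4) → (2, -5, 4)
T2 reflect across x = 0: (1, 3, -1) → (-1, 3, -1); (2, -5, 4) → (-2, -5, 4)
T3 scale by (1, 1, -3): (-1, 3, -1) → (-1, 3, 3); (-2, -5, 4) → (-2, -5, -12)
T4 scale by (1/2, 3, 1): (-1, 3, 3) → (-1/2, 9, 3); (-2, -5, -12) → (-1, -15, -12)

image vertices: (-1/2, 9, 3), (-1, -15, -12)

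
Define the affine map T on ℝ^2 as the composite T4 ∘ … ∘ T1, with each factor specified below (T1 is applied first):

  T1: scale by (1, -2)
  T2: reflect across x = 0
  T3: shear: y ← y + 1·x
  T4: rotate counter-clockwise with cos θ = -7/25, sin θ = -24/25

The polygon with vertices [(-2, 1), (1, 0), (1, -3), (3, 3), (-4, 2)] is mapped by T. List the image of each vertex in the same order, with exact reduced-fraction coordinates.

T1 scale by (1, -2): (-2, 1) → (-2, -2); (1, 0) → (1, 0); (1, -3) → (1, 6); (3, 3) → (3, -6); (-4, 2) → (-4, -4)
T2 reflect across x = 0: (-2, -2) → (2, -2); (1, 0) → (-1, 0); (1, 6) → (-1, 6); (3, -6) → (-3, -6); (-4, -4) → (4, -4)
T3 shear: y ← y + 1·x: (2, -2) → (2, 0); (-1, 0) → (-1, -1); (-1, 6) → (-1, 5); (-3, -6) → (-3, -9); (4, -4) → (4, 0)
T4 rotate counter-clockwise with cos θ = -7/25, sin θ = -24/25: (2, 0) → (-14/25, -48/25); (-1, -1) → (-17/25, 31/25); (-1, 5) → (127/25, -11/25); (-3, -9) → (-39/5, 27/5); (4, 0) → (-28/25, -96/25)

image vertices: (-14/25, -48/25), (-17/25, 31/25), (127/25, -11/25), (-39/5, 27/5), (-28/25, -96/25)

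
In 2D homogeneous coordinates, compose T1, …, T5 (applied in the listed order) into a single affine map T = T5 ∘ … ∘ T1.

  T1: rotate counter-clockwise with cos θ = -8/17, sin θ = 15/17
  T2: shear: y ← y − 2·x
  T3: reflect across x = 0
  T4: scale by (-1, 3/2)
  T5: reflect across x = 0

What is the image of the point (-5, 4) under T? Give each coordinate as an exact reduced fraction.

T1 rotate counter-clockwise with cos θ = -8/17, sin θ = 15/17: (-5, 4) → (-20/17, -107/17)
T2 shear: y ← y − 2·x: (-20/17, -107/17) → (-20/17, -67/17)
T3 reflect across x = 0: (-20/17, -67/17) → (20/17, -67/17)
T4 scale by (-1, 3/2): (20/17, -67/17) → (-20/17, -201/34)
T5 reflect across x = 0: (-20/17, -201/34) → (20/17, -201/34)

T(p) = (20/17, -201/34)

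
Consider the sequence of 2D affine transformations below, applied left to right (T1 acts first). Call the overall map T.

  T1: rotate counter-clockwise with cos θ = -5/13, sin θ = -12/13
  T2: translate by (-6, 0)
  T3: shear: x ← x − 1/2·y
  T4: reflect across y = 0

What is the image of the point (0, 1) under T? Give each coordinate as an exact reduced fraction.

T(p) = (-127/26, 5/13)

T1 rotate counter-clockwise with cos θ = -5/13, sin θ = -12/13: (0, 1) → (12/13, -5/13)
T2 translate by (-6, 0): (12/13, -5/13) → (-66/13, -5/13)
T3 shear: x ← x − 1/2·y: (-66/13, -5/13) → (-127/26, -5/13)
T4 reflect across y = 0: (-127/26, -5/13) → (-127/26, 5/13)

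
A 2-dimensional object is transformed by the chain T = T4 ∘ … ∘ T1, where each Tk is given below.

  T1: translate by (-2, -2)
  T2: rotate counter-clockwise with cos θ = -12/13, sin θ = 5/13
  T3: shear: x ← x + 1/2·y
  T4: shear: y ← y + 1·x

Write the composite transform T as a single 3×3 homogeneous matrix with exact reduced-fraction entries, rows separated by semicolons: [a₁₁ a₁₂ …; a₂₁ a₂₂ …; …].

T = [-19/26 -11/13 41/13; -9/26 -23/13 55/13; 0 0 1]

T1 = [1 0 -2; 0 1 -2; 0 0 1]
T2·T1 = [-12/13 -5/13 34/13; 5/13 -12/13 14/13; 0 0 1]
T3·…·T1 = [-19/26 -11/13 41/13; 5/13 -12/13 14/13; 0 0 1]
T4·…·T1 = [-19/26 -11/13 41/13; -9/26 -23/13 55/13; 0 0 1]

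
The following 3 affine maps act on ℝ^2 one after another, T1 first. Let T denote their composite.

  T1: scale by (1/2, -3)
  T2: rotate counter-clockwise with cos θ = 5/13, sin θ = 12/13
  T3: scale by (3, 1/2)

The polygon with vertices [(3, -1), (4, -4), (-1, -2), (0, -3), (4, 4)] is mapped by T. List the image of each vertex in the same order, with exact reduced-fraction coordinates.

T1 scale by (1/2, -3): (3, -1) → (3/2, 3); (4, -4) → (2, 12); (-1, -2) → (-1/2, 6); (0, -3) → (0, 9); (4, 4) → (2, -12)
T2 rotate counter-clockwise with cos θ = 5/13, sin θ = 12/13: (3/2, 3) → (-57/26, 33/13); (2, 12) → (-134/13, 84/13); (-1/2, 6) → (-149/26, 24/13); (0, 9) → (-108/13, 45/13); (2, -12) → (154/13, -36/13)
T3 scale by (3, 1/2): (-57/26, 33/13) → (-171/26, 33/26); (-134/13, 84/13) → (-402/13, 42/13); (-149/26, 24/13) → (-447/26, 12/13); (-108/13, 45/13) → (-324/13, 45/26); (154/13, -36/13) → (462/13, -18/13)

image vertices: (-171/26, 33/26), (-402/13, 42/13), (-447/26, 12/13), (-324/13, 45/26), (462/13, -18/13)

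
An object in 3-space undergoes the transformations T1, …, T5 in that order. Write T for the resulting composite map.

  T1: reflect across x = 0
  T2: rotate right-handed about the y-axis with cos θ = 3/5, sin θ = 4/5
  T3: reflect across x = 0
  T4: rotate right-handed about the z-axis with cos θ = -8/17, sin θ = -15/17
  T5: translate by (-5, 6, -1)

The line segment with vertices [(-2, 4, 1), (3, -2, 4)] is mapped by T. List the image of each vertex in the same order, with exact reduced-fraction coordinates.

image vertices: (-9/17, 100/17, -2), (-519/85, 139/17, 19/5)

T1 reflect across x = 0: (-2, 4, 1) → (2, 4, 1); (3, -2, 4) → (-3, -2, 4)
T2 rotate right-handed about the y-axis with cos θ = 3/5, sin θ = 4/5: (2, 4, 1) → (2, 4, -1); (-3, -2, 4) → (7/5, -2, 24/5)
T3 reflect across x = 0: (2, 4, -1) → (-2, 4, -1); (7/5, -2, 24/5) → (-7/5, -2, 24/5)
T4 rotate right-handed about the z-axis with cos θ = -8/17, sin θ = -15/17: (-2, 4, -1) → (76/17, -2/17, -1); (-7/5, -2, 24/5) → (-94/85, 37/17, 24/5)
T5 translate by (-5, 6, -1): (76/17, -2/17, -1) → (-9/17, 100/17, -2); (-94/85, 37/17, 24/5) → (-519/85, 139/17, 19/5)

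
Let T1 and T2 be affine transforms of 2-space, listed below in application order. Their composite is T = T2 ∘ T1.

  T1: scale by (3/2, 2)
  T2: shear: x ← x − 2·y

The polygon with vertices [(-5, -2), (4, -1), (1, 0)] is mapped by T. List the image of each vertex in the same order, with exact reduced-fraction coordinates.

T1 scale by (3/2, 2): (-5, -2) → (-15/2, -4); (4, -1) → (6, -2); (1, 0) → (3/2, 0)
T2 shear: x ← x − 2·y: (-15/2, -4) → (1/2, -4); (6, -2) → (10, -2); (3/2, 0) → (3/2, 0)

image vertices: (1/2, -4), (10, -2), (3/2, 0)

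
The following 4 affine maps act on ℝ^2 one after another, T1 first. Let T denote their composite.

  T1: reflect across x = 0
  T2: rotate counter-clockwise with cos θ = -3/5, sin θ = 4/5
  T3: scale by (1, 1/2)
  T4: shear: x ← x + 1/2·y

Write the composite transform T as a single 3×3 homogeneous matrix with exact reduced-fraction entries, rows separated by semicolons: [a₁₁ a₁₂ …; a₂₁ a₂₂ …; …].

T1 = [-1 0 0; 0 1 0; 0 0 1]
T2·T1 = [3/5 -4/5 0; -4/5 -3/5 0; 0 0 1]
T3·…·T1 = [3/5 -4/5 0; -2/5 -3/10 0; 0 0 1]
T4·…·T1 = [2/5 -19/20 0; -2/5 -3/10 0; 0 0 1]

T = [2/5 -19/20 0; -2/5 -3/10 0; 0 0 1]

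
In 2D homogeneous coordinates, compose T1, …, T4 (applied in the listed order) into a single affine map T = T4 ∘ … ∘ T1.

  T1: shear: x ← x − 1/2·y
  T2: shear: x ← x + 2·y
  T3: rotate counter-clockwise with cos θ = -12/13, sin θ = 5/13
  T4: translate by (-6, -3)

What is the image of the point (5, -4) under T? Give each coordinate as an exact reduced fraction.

T(p) = (-46/13, 4/13)

T1 shear: x ← x − 1/2·y: (5, -4) → (7, -4)
T2 shear: x ← x + 2·y: (7, -4) → (-1, -4)
T3 rotate counter-clockwise with cos θ = -12/13, sin θ = 5/13: (-1, -4) → (32/13, 43/13)
T4 translate by (-6, -3): (32/13, 43/13) → (-46/13, 4/13)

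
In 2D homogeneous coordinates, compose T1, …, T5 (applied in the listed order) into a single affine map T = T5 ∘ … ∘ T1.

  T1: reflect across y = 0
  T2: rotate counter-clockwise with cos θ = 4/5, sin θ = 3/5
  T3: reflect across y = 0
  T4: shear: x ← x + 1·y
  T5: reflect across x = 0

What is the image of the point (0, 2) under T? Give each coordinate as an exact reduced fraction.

T(p) = (-14/5, 8/5)

T1 reflect across y = 0: (0, 2) → (0, -2)
T2 rotate counter-clockwise with cos θ = 4/5, sin θ = 3/5: (0, -2) → (6/5, -8/5)
T3 reflect across y = 0: (6/5, -8/5) → (6/5, 8/5)
T4 shear: x ← x + 1·y: (6/5, 8/5) → (14/5, 8/5)
T5 reflect across x = 0: (14/5, 8/5) → (-14/5, 8/5)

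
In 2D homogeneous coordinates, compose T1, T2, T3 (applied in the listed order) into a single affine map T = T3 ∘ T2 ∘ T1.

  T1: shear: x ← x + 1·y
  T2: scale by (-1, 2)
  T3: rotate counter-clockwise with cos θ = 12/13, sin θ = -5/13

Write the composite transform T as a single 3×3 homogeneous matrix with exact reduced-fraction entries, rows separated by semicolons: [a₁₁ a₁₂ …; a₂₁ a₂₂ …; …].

T = [-12/13 -2/13 0; 5/13 29/13 0; 0 0 1]

T1 = [1 1 0; 0 1 0; 0 0 1]
T2·T1 = [-1 -1 0; 0 2 0; 0 0 1]
T3·…·T1 = [-12/13 -2/13 0; 5/13 29/13 0; 0 0 1]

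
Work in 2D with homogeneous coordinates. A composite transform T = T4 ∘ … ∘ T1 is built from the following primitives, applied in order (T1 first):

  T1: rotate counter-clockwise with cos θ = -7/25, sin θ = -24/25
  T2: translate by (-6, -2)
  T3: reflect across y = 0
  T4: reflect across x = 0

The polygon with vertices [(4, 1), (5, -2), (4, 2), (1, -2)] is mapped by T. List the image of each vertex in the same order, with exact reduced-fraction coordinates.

image vertices: (154/25, 153/25), (233/25, 156/25), (26/5, 32/5), (41/5, 12/5)

T1 rotate counter-clockwise with cos θ = -7/25, sin θ = -24/25: (4, 1) → (-4/25, -103/25); (5, -2) → (-83/25, -106/25); (4, 2) → (4/5, -22/5); (1, -2) → (-11/5, -2/5)
T2 translate by (-6, -2): (-4/25, -103/25) → (-154/25, -153/25); (-83/25, -106/25) → (-233/25, -156/25); (4/5, -22/5) → (-26/5, -32/5); (-11/5, -2/5) → (-41/5, -12/5)
T3 reflect across y = 0: (-154/25, -153/25) → (-154/25, 153/25); (-233/25, -156/25) → (-233/25, 156/25); (-26/5, -32/5) → (-26/5, 32/5); (-41/5, -12/5) → (-41/5, 12/5)
T4 reflect across x = 0: (-154/25, 153/25) → (154/25, 153/25); (-233/25, 156/25) → (233/25, 156/25); (-26/5, 32/5) → (26/5, 32/5); (-41/5, 12/5) → (41/5, 12/5)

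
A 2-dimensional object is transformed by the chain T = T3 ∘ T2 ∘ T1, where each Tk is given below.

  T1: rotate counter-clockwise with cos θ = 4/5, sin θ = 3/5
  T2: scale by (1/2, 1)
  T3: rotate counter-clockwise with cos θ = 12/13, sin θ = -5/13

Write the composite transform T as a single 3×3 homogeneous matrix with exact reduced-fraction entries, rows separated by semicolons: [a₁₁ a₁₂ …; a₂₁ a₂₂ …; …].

T = [3/5 2/65 0; 2/5 111/130 0; 0 0 1]

T1 = [4/5 -3/5 0; 3/5 4/5 0; 0 0 1]
T2·T1 = [2/5 -3/10 0; 3/5 4/5 0; 0 0 1]
T3·…·T1 = [3/5 2/65 0; 2/5 111/130 0; 0 0 1]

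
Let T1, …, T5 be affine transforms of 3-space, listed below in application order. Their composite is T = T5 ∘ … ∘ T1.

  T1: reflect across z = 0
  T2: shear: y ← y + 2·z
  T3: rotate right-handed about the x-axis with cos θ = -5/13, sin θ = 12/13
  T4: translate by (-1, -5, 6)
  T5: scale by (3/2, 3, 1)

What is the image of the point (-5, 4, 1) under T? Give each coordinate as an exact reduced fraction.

T1 reflect across z = 0: (-5, 4, 1) → (-5, 4, -1)
T2 shear: y ← y + 2·z: (-5, 4, -1) → (-5, 2, -1)
T3 rotate right-handed about the x-axis with cos θ = -5/13, sin θ = 12/13: (-5, 2, -1) → (-5, 2/13, 29/13)
T4 translate by (-1, -5, 6): (-5, 2/13, 29/13) → (-6, -63/13, 107/13)
T5 scale by (3/2, 3, 1): (-6, -63/13, 107/13) → (-9, -189/13, 107/13)

T(p) = (-9, -189/13, 107/13)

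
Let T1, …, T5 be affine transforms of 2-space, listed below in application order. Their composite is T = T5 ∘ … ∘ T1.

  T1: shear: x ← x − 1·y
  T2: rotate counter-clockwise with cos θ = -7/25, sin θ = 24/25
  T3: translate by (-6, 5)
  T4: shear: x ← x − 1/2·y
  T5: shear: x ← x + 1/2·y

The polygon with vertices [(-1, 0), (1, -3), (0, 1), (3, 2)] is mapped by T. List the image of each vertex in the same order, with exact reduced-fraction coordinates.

T1 shear: x ← x − 1·y: (-1, 0) → (-1, 0); (1, -3) → (4, -3); (0, 1) → (-1, 1); (3, 2) → (1, 2)
T2 rotate counter-clockwise with cos θ = -7/25, sin θ = 24/25: (-1, 0) → (7/25, -24/25); (4, -3) → (44/25, 117/25); (-1, 1) → (-17/25, -31/25); (1, 2) → (-11/5, 2/5)
T3 translate by (-6, 5): (7/25, -24/25) → (-143/25, 101/25); (44/25, 117/25) → (-106/25, 242/25); (-17/25, -31/25) → (-167/25, 94/25); (-11/5, 2/5) → (-41/5, 27/5)
T4 shear: x ← x − 1/2·y: (-143/25, 101/25) → (-387/50, 101/25); (-106/25, 242/25) → (-227/25, 242/25); (-167/25, 94/25) → (-214/25, 94/25); (-41/5, 27/5) → (-109/10, 27/5)
T5 shear: x ← x + 1/2·y: (-387/50, 101/25) → (-143/25, 101/25); (-227/25, 242/25) → (-106/25, 242/25); (-214/25, 94/25) → (-167/25, 94/25); (-109/10, 27/5) → (-41/5, 27/5)

image vertices: (-143/25, 101/25), (-106/25, 242/25), (-167/25, 94/25), (-41/5, 27/5)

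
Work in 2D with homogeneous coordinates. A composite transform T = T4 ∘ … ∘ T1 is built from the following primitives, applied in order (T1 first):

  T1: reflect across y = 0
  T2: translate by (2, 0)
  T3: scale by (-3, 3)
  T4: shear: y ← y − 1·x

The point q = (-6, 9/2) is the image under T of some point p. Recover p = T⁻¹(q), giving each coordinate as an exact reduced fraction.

p = (0, 1/2)

T1 = [1 0 0; 0 -1 0; 0 0 1]
T2·T1 = [1 0 2; 0 -1 0; 0 0 1]
T3·…·T1 = [-3 0 -6; 0 -3 0; 0 0 1]
T4·…·T1 = [-3 0 -6; 3 -3 6; 0 0 1]
det M = 9; M⁻¹ = [-1/3 0 -2; -1/3 -1/3 0; 0 0 1]
M⁻¹ · (-6, 9/2)ᵀ = (0, 1/2)ᵀ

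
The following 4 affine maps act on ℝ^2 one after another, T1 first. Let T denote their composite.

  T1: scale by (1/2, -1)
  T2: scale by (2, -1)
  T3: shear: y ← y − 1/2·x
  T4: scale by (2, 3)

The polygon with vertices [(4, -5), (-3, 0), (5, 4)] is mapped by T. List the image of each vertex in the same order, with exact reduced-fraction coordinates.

image vertices: (8, -21), (-6, 9/2), (10, 9/2)

T1 scale by (1/2, -1): (4, -5) → (2, 5); (-3, 0) → (-3/2, 0); (5, 4) → (5/2, -4)
T2 scale by (2, -1): (2, 5) → (4, -5); (-3/2, 0) → (-3, 0); (5/2, -4) → (5, 4)
T3 shear: y ← y − 1/2·x: (4, -5) → (4, -7); (-3, 0) → (-3, 3/2); (5, 4) → (5, 3/2)
T4 scale by (2, 3): (4, -7) → (8, -21); (-3, 3/2) → (-6, 9/2); (5, 3/2) → (10, 9/2)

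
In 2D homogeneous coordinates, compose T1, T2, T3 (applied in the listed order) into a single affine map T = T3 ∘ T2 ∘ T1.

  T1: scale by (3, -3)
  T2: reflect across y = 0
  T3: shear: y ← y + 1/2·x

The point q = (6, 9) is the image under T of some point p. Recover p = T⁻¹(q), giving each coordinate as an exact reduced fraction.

p = (2, 2)

T1 = [3 0 0; 0 -3 0; 0 0 1]
T2·T1 = [3 0 0; 0 3 0; 0 0 1]
T3·…·T1 = [3 0 0; 3/2 3 0; 0 0 1]
det M = 9; M⁻¹ = [1/3 0 0; -1/6 1/3 0; 0 0 1]
M⁻¹ · (6, 9)ᵀ = (2, 2)ᵀ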